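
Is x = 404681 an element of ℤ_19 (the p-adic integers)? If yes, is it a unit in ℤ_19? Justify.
x ∈ ℤ_19 but not a unit; v_19(x) = 3 > 0

ℤ_19 = {x ∈ ℚ_19 : v_19(x) ≥ 0} and ℤ_19^× = {x ∈ ℤ_19 : v_19(x) = 0}. Here v_19(404681) = v_19(num) − v_19(den) = 3; compare against these criteria.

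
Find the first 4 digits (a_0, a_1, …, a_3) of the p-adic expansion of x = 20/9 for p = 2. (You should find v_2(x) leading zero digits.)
(a_0, …, a_3) = (0, 0, 1, 0)

v_2(20/9) = 2, so a_0 = ... = a_1 = 0. Factor out: x = 2^2 · u with u = 5/9 a unit in ℤ_2. Expand u iteratively via a_{v+i} = u_i mod 2, u_{i+1} = (u_i − a_{v+i})/2:
  u_0 = 5/9;  a_2 = 1;  u_1 = (u_0 − 1)/2 = -2/9
  u_1 = -2/9;  a_3 = 0;  u_2 = (u_1 − 0)/2 = -1/9
Digits: (0, 0, 1, 0).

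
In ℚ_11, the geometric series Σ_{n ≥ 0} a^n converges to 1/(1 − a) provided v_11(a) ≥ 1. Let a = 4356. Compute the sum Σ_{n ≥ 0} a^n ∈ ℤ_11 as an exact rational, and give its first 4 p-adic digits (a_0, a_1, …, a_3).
Σ a^n = 1/(1 − a) = -1/4355;  first 4 digits = (1, 0, 3, 3)

v_11(a) = 2 ≥ 1, so the series converges in ℤ_11 to 1/(1 − a) = 1/(1 − 4356) = -1/4355. Expand this rational in ℤ_11: compute digits iteratively via d_i = x_i mod 11, x_{i+1} = (x_i − d_i)/11. The first 4 digits are (1, 0, 3, 3).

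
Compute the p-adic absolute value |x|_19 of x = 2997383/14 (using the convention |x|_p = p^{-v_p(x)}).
|2997383/14|_19 = 1/130321

Step 1 — compute v_19(x) by factoring powers of 19 out of the numerator and denominator: v_19(2997383/14) = 4. Step 2 — apply |x|_p = p^{-v_p(x)} = 19^{-4} = 1/130321.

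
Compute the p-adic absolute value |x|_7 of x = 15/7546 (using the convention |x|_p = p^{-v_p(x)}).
|15/7546|_7 = 343

Step 1 — compute v_7(x) by factoring powers of 7 out of the numerator and denominator: v_7(15/7546) = -3. Step 2 — apply |x|_p = p^{-v_p(x)} = 7^{3} = 343.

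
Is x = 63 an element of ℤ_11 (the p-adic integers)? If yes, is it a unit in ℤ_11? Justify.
x ∈ ℤ_11^× (unit); v_11(x) = 0

ℤ_11 = {x ∈ ℚ_11 : v_11(x) ≥ 0} and ℤ_11^× = {x ∈ ℤ_11 : v_11(x) = 0}. Here v_11(63) = v_11(num) − v_11(den) = 0; compare against these criteria.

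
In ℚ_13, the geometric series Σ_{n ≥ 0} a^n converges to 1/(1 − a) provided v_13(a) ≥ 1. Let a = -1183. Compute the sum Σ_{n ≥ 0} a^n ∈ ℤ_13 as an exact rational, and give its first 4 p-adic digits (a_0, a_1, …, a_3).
Σ a^n = 1/(1 − a) = 1/1184;  first 4 digits = (1, 0, 6, 12)

v_13(a) = 2 ≥ 1, so the series converges in ℤ_13 to 1/(1 − a) = 1/(1 − (-1183)) = 1/1184. Expand this rational in ℤ_13: compute digits iteratively via d_i = x_i mod 13, x_{i+1} = (x_i − d_i)/13. The first 4 digits are (1, 0, 6, 12).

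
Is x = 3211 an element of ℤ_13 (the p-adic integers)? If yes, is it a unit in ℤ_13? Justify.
x ∈ ℤ_13 but not a unit; v_13(x) = 2 > 0

ℤ_13 = {x ∈ ℚ_13 : v_13(x) ≥ 0} and ℤ_13^× = {x ∈ ℤ_13 : v_13(x) = 0}. Here v_13(3211) = v_13(num) − v_13(den) = 2; compare against these criteria.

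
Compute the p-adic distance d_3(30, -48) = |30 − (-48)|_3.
d_3(30, -48) = 1/3

Step 1 — x − y = 30 − (-48) = 78. Step 2 — v_3(78) = 1 (factor: 78 = (3^1 · 26); the sign does not affect v_p). Step 3 — |x − y|_3 = 3^{-1} = 1/3.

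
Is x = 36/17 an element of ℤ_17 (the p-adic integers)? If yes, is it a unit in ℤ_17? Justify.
x ∉ ℤ_17 (v_17(x) = -1 < 0)

ℤ_17 = {x ∈ ℚ_17 : v_17(x) ≥ 0} and ℤ_17^× = {x ∈ ℤ_17 : v_17(x) = 0}. Here v_17(36/17) = v_17(num) − v_17(den) = -1; compare against these criteria.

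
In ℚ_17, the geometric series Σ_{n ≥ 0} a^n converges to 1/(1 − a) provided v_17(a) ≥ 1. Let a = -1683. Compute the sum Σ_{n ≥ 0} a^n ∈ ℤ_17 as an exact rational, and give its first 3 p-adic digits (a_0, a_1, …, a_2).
Σ a^n = 1/(1 − a) = 1/1684;  first 3 digits = (1, 3, 3)

v_17(a) = 1 ≥ 1, so the series converges in ℤ_17 to 1/(1 − a) = 1/(1 − (-1683)) = 1/1684. Expand this rational in ℤ_17: compute digits iteratively via d_i = x_i mod 17, x_{i+1} = (x_i − d_i)/17. The first 3 digits are (1, 3, 3).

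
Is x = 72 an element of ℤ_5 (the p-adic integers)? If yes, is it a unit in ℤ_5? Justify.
x ∈ ℤ_5^× (unit); v_5(x) = 0

ℤ_5 = {x ∈ ℚ_5 : v_5(x) ≥ 0} and ℤ_5^× = {x ∈ ℤ_5 : v_5(x) = 0}. Here v_5(72) = v_5(num) − v_5(den) = 0; compare against these criteria.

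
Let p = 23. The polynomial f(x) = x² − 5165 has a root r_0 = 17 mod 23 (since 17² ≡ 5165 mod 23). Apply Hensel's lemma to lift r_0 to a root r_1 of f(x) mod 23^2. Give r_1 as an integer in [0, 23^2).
r_1 = 316 (mod 529)

Hensel's recurrence: r_{i+1} = r_i − f(r_i)·(f′(r_i))^{-1} mod 23^{i+2}, with f′(x) = 2x. Iterate:
  r_0 = 17 (mod 23)
  r_1 = 316 (mod 529)
Final: r_1 = 316, and one checks f(r_1) ≡ 0 mod 23^2.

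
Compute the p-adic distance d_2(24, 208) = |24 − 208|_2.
d_2(24, 208) = 1/8

Step 1 — x − y = 24 − 208 = -184. Step 2 — v_2(-184) = 3 (factor: -184 = −(2^3 · 23); the sign does not affect v_p). Step 3 — |x − y|_2 = 2^{-3} = 1/8.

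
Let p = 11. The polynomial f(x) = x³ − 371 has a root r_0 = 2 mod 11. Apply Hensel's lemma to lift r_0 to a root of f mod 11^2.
r_1 = 2 (mod 121)

Hensel: r_{i+1} = r_i − f(r_i)/f′(r_i) mod 11^{i+2}, where f′(x) = 3x². Iterate:
  r_0 = 2 (mod 11)
  r_1 = 2 (mod 121)
Final: r = 2 with f(r) ≡ 0 mod 11^2.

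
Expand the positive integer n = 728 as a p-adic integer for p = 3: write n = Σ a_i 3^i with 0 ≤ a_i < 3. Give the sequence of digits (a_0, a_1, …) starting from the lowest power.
(a_0, a_1, …) = (2, 2, 2, 2, 2, 2)

Repeated division by 3 gives the digits low-to-high: 728 = 2 + 2·3^1 + 2·3^2 + 2·3^3 + 2·3^4 + 2·3^5. Digit sequence: (2, 2, 2, 2, 2, 2).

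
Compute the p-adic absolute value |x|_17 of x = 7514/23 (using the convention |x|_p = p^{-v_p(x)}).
|7514/23|_17 = 1/289

Step 1 — compute v_17(x) by factoring powers of 17 out of the numerator and denominator: v_17(7514/23) = 2. Step 2 — apply |x|_p = p^{-v_p(x)} = 17^{-2} = 1/289.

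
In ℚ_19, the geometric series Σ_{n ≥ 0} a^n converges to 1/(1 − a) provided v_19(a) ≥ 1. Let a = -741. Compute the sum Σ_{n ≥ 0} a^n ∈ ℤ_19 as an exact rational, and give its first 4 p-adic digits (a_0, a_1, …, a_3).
Σ a^n = 1/(1 − a) = 1/742;  first 4 digits = (1, 18, 17, 2)

v_19(a) = 1 ≥ 1, so the series converges in ℤ_19 to 1/(1 − a) = 1/(1 − (-741)) = 1/742. Expand this rational in ℤ_19: compute digits iteratively via d_i = x_i mod 19, x_{i+1} = (x_i − d_i)/19. The first 4 digits are (1, 18, 17, 2).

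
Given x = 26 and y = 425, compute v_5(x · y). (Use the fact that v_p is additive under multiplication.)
v_5(11050) = 2

v_p(x) = 0 (factor: 26 = 5^0 · 26); v_p(y) = 2 (factor: 425 = 5^2 · 17). Additivity: v_p(xy) = v_p(x) + v_p(y) = 0 + 2 = 2. (Direct check: xy = 11050 = 5^2 · (442).)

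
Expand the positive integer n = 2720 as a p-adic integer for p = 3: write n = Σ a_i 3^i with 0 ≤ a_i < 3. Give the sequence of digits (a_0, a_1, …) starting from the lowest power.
(a_0, a_1, …) = (2, 0, 2, 1, 0, 2, 0, 1)

Repeated division by 3 gives the digits low-to-high: 2720 = 2 + 2·3^2 + 1·3^3 + 2·3^5 + 1·3^7. Digit sequence: (2, 0, 2, 1, 0, 2, 0, 1).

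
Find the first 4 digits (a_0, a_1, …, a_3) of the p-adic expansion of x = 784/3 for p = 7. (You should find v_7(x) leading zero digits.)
(a_0, …, a_3) = (0, 0, 3, 5)

v_7(784/3) = 2, so a_0 = ... = a_1 = 0. Factor out: x = 7^2 · u with u = 16/3 a unit in ℤ_7. Expand u iteratively via a_{v+i} = u_i mod 7, u_{i+1} = (u_i − a_{v+i})/7:
  u_0 = 16/3;  a_2 = 3;  u_1 = (u_0 − 3)/7 = 1/3
  u_1 = 1/3;  a_3 = 5;  u_2 = (u_1 − 5)/7 = -2/3
Digits: (0, 0, 3, 5).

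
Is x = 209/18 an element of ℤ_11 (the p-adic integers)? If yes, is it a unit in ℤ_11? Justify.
x ∈ ℤ_11 but not a unit; v_11(x) = 1 > 0

ℤ_11 = {x ∈ ℚ_11 : v_11(x) ≥ 0} and ℤ_11^× = {x ∈ ℤ_11 : v_11(x) = 0}. Here v_11(209/18) = v_11(num) − v_11(den) = 1; compare against these criteria.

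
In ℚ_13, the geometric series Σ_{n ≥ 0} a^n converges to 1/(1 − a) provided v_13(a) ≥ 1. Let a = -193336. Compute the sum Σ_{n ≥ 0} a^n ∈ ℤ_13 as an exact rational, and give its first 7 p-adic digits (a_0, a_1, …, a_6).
Σ a^n = 1/(1 − a) = 1/193337;  first 7 digits = (1, 0, 0, 3, 6, 12, 8)

v_13(a) = 3 ≥ 1, so the series converges in ℤ_13 to 1/(1 − a) = 1/(1 − (-193336)) = 1/193337. Expand this rational in ℤ_13: compute digits iteratively via d_i = x_i mod 13, x_{i+1} = (x_i − d_i)/13. The first 7 digits are (1, 0, 0, 3, 6, 12, 8).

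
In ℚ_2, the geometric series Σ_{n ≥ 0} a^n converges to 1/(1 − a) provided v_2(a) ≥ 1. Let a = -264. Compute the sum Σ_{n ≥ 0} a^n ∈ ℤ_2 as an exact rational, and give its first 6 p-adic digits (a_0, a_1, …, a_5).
Σ a^n = 1/(1 − a) = 1/265;  first 6 digits = (1, 0, 0, 1, 1, 1)

v_2(a) = 3 ≥ 1, so the series converges in ℤ_2 to 1/(1 − a) = 1/(1 − (-264)) = 1/265. Expand this rational in ℤ_2: compute digits iteratively via d_i = x_i mod 2, x_{i+1} = (x_i − d_i)/2. The first 6 digits are (1, 0, 0, 1, 1, 1).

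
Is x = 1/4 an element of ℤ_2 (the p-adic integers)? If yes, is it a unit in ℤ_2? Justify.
x ∉ ℤ_2 (v_2(x) = -2 < 0)

ℤ_2 = {x ∈ ℚ_2 : v_2(x) ≥ 0} and ℤ_2^× = {x ∈ ℤ_2 : v_2(x) = 0}. Here v_2(1/4) = v_2(num) − v_2(den) = -2; compare against these criteria.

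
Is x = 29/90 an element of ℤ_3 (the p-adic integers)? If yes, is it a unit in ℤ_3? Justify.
x ∉ ℤ_3 (v_3(x) = -2 < 0)

ℤ_3 = {x ∈ ℚ_3 : v_3(x) ≥ 0} and ℤ_3^× = {x ∈ ℤ_3 : v_3(x) = 0}. Here v_3(29/90) = v_3(num) − v_3(den) = -2; compare against these criteria.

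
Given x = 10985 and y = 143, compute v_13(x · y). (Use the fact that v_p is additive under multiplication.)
v_13(1570855) = 4

v_p(x) = 3 (factor: 10985 = 13^3 · 5); v_p(y) = 1 (factor: 143 = 13^1 · 11). Additivity: v_p(xy) = v_p(x) + v_p(y) = 3 + 1 = 4. (Direct check: xy = 1570855 = 13^4 · (55).)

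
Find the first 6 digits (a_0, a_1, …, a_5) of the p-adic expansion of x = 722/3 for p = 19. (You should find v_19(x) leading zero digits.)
(a_0, …, a_5) = (0, 0, 7, 6, 6, 6)

v_19(722/3) = 2, so a_0 = ... = a_1 = 0. Factor out: x = 19^2 · u with u = 2/3 a unit in ℤ_19. Expand u iteratively via a_{v+i} = u_i mod 19, u_{i+1} = (u_i − a_{v+i})/19:
  u_0 = 2/3;  a_2 = 7;  u_1 = (u_0 − 7)/19 = -1/3
  u_1 = -1/3;  a_3 = 6;  u_2 = (u_1 − 6)/19 = -1/3
  u_2 = -1/3;  a_4 = 6;  u_3 = (u_2 − 6)/19 = -1/3
  u_3 = -1/3;  a_5 = 6;  u_4 = (u_3 − 6)/19 = -1/3
Digits: (0, 0, 7, 6, 6, 6).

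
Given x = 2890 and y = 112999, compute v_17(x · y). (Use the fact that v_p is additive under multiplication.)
v_17(326567110) = 5

v_p(x) = 2 (factor: 2890 = 17^2 · 10); v_p(y) = 3 (factor: 112999 = 17^3 · 23). Additivity: v_p(xy) = v_p(x) + v_p(y) = 2 + 3 = 5. (Direct check: xy = 326567110 = 17^5 · (230).)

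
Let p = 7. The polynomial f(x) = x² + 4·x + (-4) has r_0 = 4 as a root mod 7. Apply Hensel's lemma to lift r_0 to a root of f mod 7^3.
r_2 = 214 (mod 343)

Hensel: r_{i+1} = r_i − f(r_i)·(f′(r_i))^{-1} mod 7^{i+2}, f′(x) = 2x + 4. Iterate:
  r_0 = 4 (mod 7)
  r_1 = 18 (mod 49)
  r_2 = 214 (mod 343)
Final: r = 214 satisfies f(r) ≡ 0 mod 7^3.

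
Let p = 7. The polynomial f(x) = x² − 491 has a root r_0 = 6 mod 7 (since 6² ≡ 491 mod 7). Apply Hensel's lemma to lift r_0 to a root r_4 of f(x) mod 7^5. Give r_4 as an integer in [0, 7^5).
r_4 = 4556 (mod 16807)

Hensel's recurrence: r_{i+1} = r_i − f(r_i)·(f′(r_i))^{-1} mod 7^{i+2}, with f′(x) = 2x. Iterate:
  r_0 = 6 (mod 7)
  r_1 = 48 (mod 49)
  r_2 = 97 (mod 343)
  r_3 = 2155 (mod 2401)
  r_4 = 4556 (mod 16807)
Final: r_4 = 4556, and one checks f(r_4) ≡ 0 mod 7^5.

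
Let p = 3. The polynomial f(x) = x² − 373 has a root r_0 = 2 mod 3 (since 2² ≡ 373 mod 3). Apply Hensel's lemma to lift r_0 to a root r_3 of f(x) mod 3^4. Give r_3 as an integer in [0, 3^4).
r_3 = 74 (mod 81)

Hensel's recurrence: r_{i+1} = r_i − f(r_i)·(f′(r_i))^{-1} mod 3^{i+2}, with f′(x) = 2x. Iterate:
  r_0 = 2 (mod 3)
  r_1 = 2 (mod 9)
  r_2 = 20 (mod 27)
  r_3 = 74 (mod 81)
Final: r_3 = 74, and one checks f(r_3) ≡ 0 mod 3^4.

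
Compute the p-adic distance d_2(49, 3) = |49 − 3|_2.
d_2(49, 3) = 1/2

Step 1 — x − y = 49 − 3 = 46. Step 2 — v_2(46) = 1 (factor: 46 = (2^1 · 23); the sign does not affect v_p). Step 3 — |x − y|_2 = 2^{-1} = 1/2.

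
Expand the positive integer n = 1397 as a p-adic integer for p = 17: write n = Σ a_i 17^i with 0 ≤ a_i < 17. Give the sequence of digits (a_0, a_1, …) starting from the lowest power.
(a_0, a_1, …) = (3, 14, 4)

Repeated division by 17 gives the digits low-to-high: 1397 = 3 + 14·17^1 + 4·17^2. Digit sequence: (3, 14, 4).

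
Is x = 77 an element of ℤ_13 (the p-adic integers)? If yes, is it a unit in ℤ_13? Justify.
x ∈ ℤ_13^× (unit); v_13(x) = 0

ℤ_13 = {x ∈ ℚ_13 : v_13(x) ≥ 0} and ℤ_13^× = {x ∈ ℤ_13 : v_13(x) = 0}. Here v_13(77) = v_13(num) − v_13(den) = 0; compare against these criteria.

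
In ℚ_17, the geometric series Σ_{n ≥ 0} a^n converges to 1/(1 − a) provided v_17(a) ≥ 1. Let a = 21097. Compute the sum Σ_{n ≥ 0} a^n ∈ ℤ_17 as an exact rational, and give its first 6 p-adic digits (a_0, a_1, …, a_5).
Σ a^n = 1/(1 − a) = -1/21096;  first 6 digits = (1, 0, 5, 4, 8, 7)

v_17(a) = 2 ≥ 1, so the series converges in ℤ_17 to 1/(1 − a) = 1/(1 − 21097) = -1/21096. Expand this rational in ℤ_17: compute digits iteratively via d_i = x_i mod 17, x_{i+1} = (x_i − d_i)/17. The first 6 digits are (1, 0, 5, 4, 8, 7).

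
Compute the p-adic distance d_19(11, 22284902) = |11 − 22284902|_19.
d_19(11, 22284902) = 1/2476099

Step 1 — x − y = 11 − 22284902 = -22284891. Step 2 — v_19(-22284891) = 5 (factor: -22284891 = −(19^5 · 9); the sign does not affect v_p). Step 3 — |x − y|_19 = 19^{-5} = 1/2476099.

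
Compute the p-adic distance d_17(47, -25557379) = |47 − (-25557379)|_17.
d_17(47, -25557379) = 1/1419857

Step 1 — x − y = 47 − (-25557379) = 25557426. Step 2 — v_17(25557426) = 5 (factor: 25557426 = (17^5 · 18); the sign does not affect v_p). Step 3 — |x − y|_17 = 17^{-5} = 1/1419857.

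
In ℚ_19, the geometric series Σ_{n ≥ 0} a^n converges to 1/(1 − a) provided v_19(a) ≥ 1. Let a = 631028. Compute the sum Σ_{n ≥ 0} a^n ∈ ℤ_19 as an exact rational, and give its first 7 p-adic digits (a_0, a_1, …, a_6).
Σ a^n = 1/(1 − a) = -1/631027;  first 7 digits = (1, 0, 0, 16, 4, 0, 9)

v_19(a) = 3 ≥ 1, so the series converges in ℤ_19 to 1/(1 − a) = 1/(1 − 631028) = -1/631027. Expand this rational in ℤ_19: compute digits iteratively via d_i = x_i mod 19, x_{i+1} = (x_i − d_i)/19. The first 7 digits are (1, 0, 0, 16, 4, 0, 9).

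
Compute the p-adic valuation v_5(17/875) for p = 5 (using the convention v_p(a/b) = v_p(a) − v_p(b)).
v_5(17/875) = -3

Factor powers of 5 from the numerator and denominator of the reduced fraction: 17 = 5^0 · 17 and 875 = 5^3 · 7. Apply v_p(a/b) = v_p(a) − v_p(b): v_5(17/875) = 0 − 3 = -3.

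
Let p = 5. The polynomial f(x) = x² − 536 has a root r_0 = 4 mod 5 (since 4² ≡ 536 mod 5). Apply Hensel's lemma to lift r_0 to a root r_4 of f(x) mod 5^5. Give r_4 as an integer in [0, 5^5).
r_4 = 994 (mod 3125)

Hensel's recurrence: r_{i+1} = r_i − f(r_i)·(f′(r_i))^{-1} mod 5^{i+2}, with f′(x) = 2x. Iterate:
  r_0 = 4 (mod 5)
  r_1 = 19 (mod 25)
  r_2 = 119 (mod 125)
  r_3 = 369 (mod 625)
  r_4 = 994 (mod 3125)
Final: r_4 = 994, and one checks f(r_4) ≡ 0 mod 5^5.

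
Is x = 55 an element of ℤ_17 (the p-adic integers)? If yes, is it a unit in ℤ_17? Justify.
x ∈ ℤ_17^× (unit); v_17(x) = 0

ℤ_17 = {x ∈ ℚ_17 : v_17(x) ≥ 0} and ℤ_17^× = {x ∈ ℤ_17 : v_17(x) = 0}. Here v_17(55) = v_17(num) − v_17(den) = 0; compare against these criteria.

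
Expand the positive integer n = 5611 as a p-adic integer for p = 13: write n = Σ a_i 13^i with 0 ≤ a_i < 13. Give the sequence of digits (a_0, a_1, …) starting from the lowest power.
(a_0, a_1, …) = (8, 2, 7, 2)

Repeated division by 13 gives the digits low-to-high: 5611 = 8 + 2·13^1 + 7·13^2 + 2·13^3. Digit sequence: (8, 2, 7, 2).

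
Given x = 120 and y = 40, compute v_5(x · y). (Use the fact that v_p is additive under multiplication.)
v_5(4800) = 2

v_p(x) = 1 (factor: 120 = 5^1 · 24); v_p(y) = 1 (factor: 40 = 5^1 · 8). Additivity: v_p(xy) = v_p(x) + v_p(y) = 1 + 1 = 2. (Direct check: xy = 4800 = 5^2 · (192).)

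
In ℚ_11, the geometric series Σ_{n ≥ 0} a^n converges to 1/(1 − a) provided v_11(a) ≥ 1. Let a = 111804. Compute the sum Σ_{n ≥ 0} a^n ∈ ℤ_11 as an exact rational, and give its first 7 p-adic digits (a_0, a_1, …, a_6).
Σ a^n = 1/(1 − a) = -1/111803;  first 7 digits = (1, 0, 0, 7, 7, 0, 5)

v_11(a) = 3 ≥ 1, so the series converges in ℤ_11 to 1/(1 − a) = 1/(1 − 111804) = -1/111803. Expand this rational in ℤ_11: compute digits iteratively via d_i = x_i mod 11, x_{i+1} = (x_i − d_i)/11. The first 7 digits are (1, 0, 0, 7, 7, 0, 5).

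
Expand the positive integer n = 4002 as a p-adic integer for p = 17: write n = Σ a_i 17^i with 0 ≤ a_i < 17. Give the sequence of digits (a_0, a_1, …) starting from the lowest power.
(a_0, a_1, …) = (7, 14, 13)

Repeated division by 17 gives the digits low-to-high: 4002 = 7 + 14·17^1 + 13·17^2. Digit sequence: (7, 14, 13).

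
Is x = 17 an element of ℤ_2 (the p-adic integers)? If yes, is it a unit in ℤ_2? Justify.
x ∈ ℤ_2^× (unit); v_2(x) = 0

ℤ_2 = {x ∈ ℚ_2 : v_2(x) ≥ 0} and ℤ_2^× = {x ∈ ℤ_2 : v_2(x) = 0}. Here v_2(17) = v_2(num) − v_2(den) = 0; compare against these criteria.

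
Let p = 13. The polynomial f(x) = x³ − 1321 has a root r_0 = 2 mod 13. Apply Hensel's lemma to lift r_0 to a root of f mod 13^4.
r_3 = 23701 (mod 28561)

Hensel: r_{i+1} = r_i − f(r_i)/f′(r_i) mod 13^{i+2}, where f′(x) = 3x². Iterate:
  r_0 = 2 (mod 13)
  r_1 = 41 (mod 169)
  r_2 = 1731 (mod 2197)
  r_3 = 23701 (mod 28561)
Final: r = 23701 with f(r) ≡ 0 mod 13^4.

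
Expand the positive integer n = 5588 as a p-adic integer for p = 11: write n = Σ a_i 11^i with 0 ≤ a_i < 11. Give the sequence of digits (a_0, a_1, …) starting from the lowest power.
(a_0, a_1, …) = (0, 2, 2, 4)

Repeated division by 11 gives the digits low-to-high: 5588 = 2·11^1 + 2·11^2 + 4·11^3. Digit sequence: (0, 2, 2, 4).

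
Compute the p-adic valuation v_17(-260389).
v_17(-260389) = 3

v_17(n) is the largest exponent k such that 17^k divides n. Factor out: -260389 = -17^3 · 53. (Sign doesn't affect v_p.) So v_17(-260389) = 3.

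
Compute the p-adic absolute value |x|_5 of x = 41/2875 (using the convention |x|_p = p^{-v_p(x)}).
|41/2875|_5 = 125

Step 1 — compute v_5(x) by factoring powers of 5 out of the numerator and denominator: v_5(41/2875) = -3. Step 2 — apply |x|_p = p^{-v_p(x)} = 5^{3} = 125.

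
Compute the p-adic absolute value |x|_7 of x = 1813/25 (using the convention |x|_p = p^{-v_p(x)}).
|1813/25|_7 = 1/49

Step 1 — compute v_7(x) by factoring powers of 7 out of the numerator and denominator: v_7(1813/25) = 2. Step 2 — apply |x|_p = p^{-v_p(x)} = 7^{-2} = 1/49.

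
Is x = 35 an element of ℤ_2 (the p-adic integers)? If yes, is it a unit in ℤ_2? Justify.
x ∈ ℤ_2^× (unit); v_2(x) = 0

ℤ_2 = {x ∈ ℚ_2 : v_2(x) ≥ 0} and ℤ_2^× = {x ∈ ℤ_2 : v_2(x) = 0}. Here v_2(35) = v_2(num) − v_2(den) = 0; compare against these criteria.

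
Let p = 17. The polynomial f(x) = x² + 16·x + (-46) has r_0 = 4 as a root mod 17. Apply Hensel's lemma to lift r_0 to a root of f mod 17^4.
r_3 = 13128 (mod 83521)

Hensel: r_{i+1} = r_i − f(r_i)·(f′(r_i))^{-1} mod 17^{i+2}, f′(x) = 2x + 16. Iterate:
  r_0 = 4 (mod 17)
  r_1 = 123 (mod 289)
  r_2 = 3302 (mod 4913)
  r_3 = 13128 (mod 83521)
Final: r = 13128 satisfies f(r) ≡ 0 mod 17^4.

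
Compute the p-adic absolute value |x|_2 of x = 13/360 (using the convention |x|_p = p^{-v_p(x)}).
|13/360|_2 = 8

Step 1 — compute v_2(x) by factoring powers of 2 out of the numerator and denominator: v_2(13/360) = -3. Step 2 — apply |x|_p = p^{-v_p(x)} = 2^{3} = 8.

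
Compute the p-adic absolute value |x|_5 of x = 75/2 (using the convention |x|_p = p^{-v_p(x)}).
|75/2|_5 = 1/25

Step 1 — compute v_5(x) by factoring powers of 5 out of the numerator and denominator: v_5(75/2) = 2. Step 2 — apply |x|_p = p^{-v_p(x)} = 5^{-2} = 1/25.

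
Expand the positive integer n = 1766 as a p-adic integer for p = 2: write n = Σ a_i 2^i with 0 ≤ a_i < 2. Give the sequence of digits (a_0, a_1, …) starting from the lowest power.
(a_0, a_1, …) = (0, 1, 1, 0, 0, 1, 1, 1, 0, 1, 1)

Repeated division by 2 gives the digits low-to-high: 1766 = 1·2^1 + 1·2^2 + 1·2^5 + 1·2^6 + 1·2^7 + 1·2^9 + 1·2^10. Digit sequence: (0, 1, 1, 0, 0, 1, 1, 1, 0, 1, 1).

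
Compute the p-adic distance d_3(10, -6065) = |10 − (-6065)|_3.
d_3(10, -6065) = 1/243

Step 1 — x − y = 10 − (-6065) = 6075. Step 2 — v_3(6075) = 5 (factor: 6075 = (3^5 · 25); the sign does not affect v_p). Step 3 — |x − y|_3 = 3^{-5} = 1/243.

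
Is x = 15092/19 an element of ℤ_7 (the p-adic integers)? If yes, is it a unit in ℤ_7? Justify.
x ∈ ℤ_7 but not a unit; v_7(x) = 3 > 0

ℤ_7 = {x ∈ ℚ_7 : v_7(x) ≥ 0} and ℤ_7^× = {x ∈ ℤ_7 : v_7(x) = 0}. Here v_7(15092/19) = v_7(num) − v_7(den) = 3; compare against these criteria.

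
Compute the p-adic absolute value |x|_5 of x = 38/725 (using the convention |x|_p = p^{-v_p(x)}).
|38/725|_5 = 25

Step 1 — compute v_5(x) by factoring powers of 5 out of the numerator and denominator: v_5(38/725) = -2. Step 2 — apply |x|_p = p^{-v_p(x)} = 5^{2} = 25.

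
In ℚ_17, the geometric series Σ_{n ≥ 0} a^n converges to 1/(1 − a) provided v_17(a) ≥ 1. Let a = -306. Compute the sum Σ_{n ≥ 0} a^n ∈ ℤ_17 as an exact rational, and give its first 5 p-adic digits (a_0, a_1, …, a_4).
Σ a^n = 1/(1 − a) = 1/307;  first 5 digits = (1, 16, 16, 0, 16)

v_17(a) = 1 ≥ 1, so the series converges in ℤ_17 to 1/(1 − a) = 1/(1 − (-306)) = 1/307. Expand this rational in ℤ_17: compute digits iteratively via d_i = x_i mod 17, x_{i+1} = (x_i − d_i)/17. The first 5 digits are (1, 16, 16, 0, 16).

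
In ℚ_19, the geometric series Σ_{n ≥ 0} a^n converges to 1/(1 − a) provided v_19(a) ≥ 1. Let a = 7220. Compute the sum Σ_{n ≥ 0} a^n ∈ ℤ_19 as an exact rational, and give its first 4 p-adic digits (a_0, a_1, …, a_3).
Σ a^n = 1/(1 − a) = -1/7219;  first 4 digits = (1, 0, 1, 1)

v_19(a) = 2 ≥ 1, so the series converges in ℤ_19 to 1/(1 − a) = 1/(1 − 7220) = -1/7219. Expand this rational in ℤ_19: compute digits iteratively via d_i = x_i mod 19, x_{i+1} = (x_i − d_i)/19. The first 4 digits are (1, 0, 1, 1).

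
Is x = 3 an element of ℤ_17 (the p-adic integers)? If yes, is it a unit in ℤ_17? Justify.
x ∈ ℤ_17^× (unit); v_17(x) = 0

ℤ_17 = {x ∈ ℚ_17 : v_17(x) ≥ 0} and ℤ_17^× = {x ∈ ℤ_17 : v_17(x) = 0}. Here v_17(3) = v_17(num) − v_17(den) = 0; compare against these criteria.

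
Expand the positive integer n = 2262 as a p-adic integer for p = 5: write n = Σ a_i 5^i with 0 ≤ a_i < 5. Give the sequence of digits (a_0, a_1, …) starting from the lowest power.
(a_0, a_1, …) = (2, 2, 0, 3, 3)

Repeated division by 5 gives the digits low-to-high: 2262 = 2 + 2·5^1 + 3·5^3 + 3·5^4. Digit sequence: (2, 2, 0, 3, 3).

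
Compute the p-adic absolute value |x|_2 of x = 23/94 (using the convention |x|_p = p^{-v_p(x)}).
|23/94|_2 = 2

Step 1 — compute v_2(x) by factoring powers of 2 out of the numerator and denominator: v_2(23/94) = -1. Step 2 — apply |x|_p = p^{-v_p(x)} = 2^{1} = 2.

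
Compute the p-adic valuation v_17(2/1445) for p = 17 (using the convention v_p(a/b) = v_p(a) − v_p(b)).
v_17(2/1445) = -2

Factor powers of 17 from the numerator and denominator of the reduced fraction: 2 = 17^0 · 2 and 1445 = 17^2 · 5. Apply v_p(a/b) = v_p(a) − v_p(b): v_17(2/1445) = 0 − 2 = -2.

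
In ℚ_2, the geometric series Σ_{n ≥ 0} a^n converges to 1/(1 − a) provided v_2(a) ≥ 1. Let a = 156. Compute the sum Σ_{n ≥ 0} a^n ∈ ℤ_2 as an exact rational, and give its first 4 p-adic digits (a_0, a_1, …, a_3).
Σ a^n = 1/(1 − a) = -1/155;  first 4 digits = (1, 0, 1, 1)

v_2(a) = 2 ≥ 1, so the series converges in ℤ_2 to 1/(1 − a) = 1/(1 − 156) = -1/155. Expand this rational in ℤ_2: compute digits iteratively via d_i = x_i mod 2, x_{i+1} = (x_i − d_i)/2. The first 4 digits are (1, 0, 1, 1).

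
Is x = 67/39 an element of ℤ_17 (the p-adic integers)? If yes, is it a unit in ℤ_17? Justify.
x ∈ ℤ_17^× (unit); v_17(x) = 0

ℤ_17 = {x ∈ ℚ_17 : v_17(x) ≥ 0} and ℤ_17^× = {x ∈ ℤ_17 : v_17(x) = 0}. Here v_17(67/39) = v_17(num) − v_17(den) = 0; compare against these criteria.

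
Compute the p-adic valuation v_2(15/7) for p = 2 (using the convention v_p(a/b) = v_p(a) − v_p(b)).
v_2(15/7) = 0

Factor powers of 2 from the numerator and denominator of the reduced fraction: 15 = 2^0 · 15 and 7 = 2^0 · 7. Apply v_p(a/b) = v_p(a) − v_p(b): v_2(15/7) = 0 − 0 = 0.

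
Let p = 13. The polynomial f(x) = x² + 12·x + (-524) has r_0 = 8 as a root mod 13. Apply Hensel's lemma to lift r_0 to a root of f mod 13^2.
r_1 = 21 (mod 169)

Hensel: r_{i+1} = r_i − f(r_i)·(f′(r_i))^{-1} mod 13^{i+2}, f′(x) = 2x + 12. Iterate:
  r_0 = 8 (mod 13)
  r_1 = 21 (mod 169)
Final: r = 21 satisfies f(r) ≡ 0 mod 13^2.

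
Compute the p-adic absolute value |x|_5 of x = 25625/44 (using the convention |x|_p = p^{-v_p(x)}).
|25625/44|_5 = 1/625

Step 1 — compute v_5(x) by factoring powers of 5 out of the numerator and denominator: v_5(25625/44) = 4. Step 2 — apply |x|_p = p^{-v_p(x)} = 5^{-4} = 1/625.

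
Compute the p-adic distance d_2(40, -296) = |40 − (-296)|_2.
d_2(40, -296) = 1/16

Step 1 — x − y = 40 − (-296) = 336. Step 2 — v_2(336) = 4 (factor: 336 = (2^4 · 21); the sign does not affect v_p). Step 3 — |x − y|_2 = 2^{-4} = 1/16.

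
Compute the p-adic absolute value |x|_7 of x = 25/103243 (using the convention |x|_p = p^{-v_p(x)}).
|25/103243|_7 = 2401

Step 1 — compute v_7(x) by factoring powers of 7 out of the numerator and denominator: v_7(25/103243) = -4. Step 2 — apply |x|_p = p^{-v_p(x)} = 7^{4} = 2401.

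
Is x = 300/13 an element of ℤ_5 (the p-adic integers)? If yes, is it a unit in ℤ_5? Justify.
x ∈ ℤ_5 but not a unit; v_5(x) = 2 > 0

ℤ_5 = {x ∈ ℚ_5 : v_5(x) ≥ 0} and ℤ_5^× = {x ∈ ℤ_5 : v_5(x) = 0}. Here v_5(300/13) = v_5(num) − v_5(den) = 2; compare against these criteria.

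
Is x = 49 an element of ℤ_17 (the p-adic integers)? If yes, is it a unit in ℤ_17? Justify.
x ∈ ℤ_17^× (unit); v_17(x) = 0

ℤ_17 = {x ∈ ℚ_17 : v_17(x) ≥ 0} and ℤ_17^× = {x ∈ ℤ_17 : v_17(x) = 0}. Here v_17(49) = v_17(num) − v_17(den) = 0; compare against these criteria.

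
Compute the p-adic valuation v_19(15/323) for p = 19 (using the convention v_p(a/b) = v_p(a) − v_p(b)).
v_19(15/323) = -1

Factor powers of 19 from the numerator and denominator of the reduced fraction: 15 = 19^0 · 15 and 323 = 19^1 · 17. Apply v_p(a/b) = v_p(a) − v_p(b): v_19(15/323) = 0 − 1 = -1.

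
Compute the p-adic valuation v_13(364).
v_13(364) = 1

v_13(n) is the largest exponent k such that 13^k divides n. Factor out: 364 = 13^1 · 28. (Sign doesn't affect v_p.) So v_13(364) = 1.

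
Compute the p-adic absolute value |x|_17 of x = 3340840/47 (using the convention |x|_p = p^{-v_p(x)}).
|3340840/47|_17 = 1/83521

Step 1 — compute v_17(x) by factoring powers of 17 out of the numerator and denominator: v_17(3340840/47) = 4. Step 2 — apply |x|_p = p^{-v_p(x)} = 17^{-4} = 1/83521.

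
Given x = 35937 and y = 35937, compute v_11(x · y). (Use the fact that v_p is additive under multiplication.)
v_11(1291467969) = 6

v_p(x) = 3 (factor: 35937 = 11^3 · 27); v_p(y) = 3 (factor: 35937 = 11^3 · 27). Additivity: v_p(xy) = v_p(x) + v_p(y) = 3 + 3 = 6. (Direct check: xy = 1291467969 = 11^6 · (729).)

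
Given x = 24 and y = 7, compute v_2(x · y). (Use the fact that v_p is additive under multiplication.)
v_2(168) = 3

v_p(x) = 3 (factor: 24 = 2^3 · 3); v_p(y) = 0 (factor: 7 = 2^0 · 7). Additivity: v_p(xy) = v_p(x) + v_p(y) = 3 + 0 = 3. (Direct check: xy = 168 = 2^3 · (21).)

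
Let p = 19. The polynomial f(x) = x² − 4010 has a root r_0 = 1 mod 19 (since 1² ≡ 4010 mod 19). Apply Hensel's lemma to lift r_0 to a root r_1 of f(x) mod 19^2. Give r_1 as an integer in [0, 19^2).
r_1 = 20 (mod 361)

Hensel's recurrence: r_{i+1} = r_i − f(r_i)·(f′(r_i))^{-1} mod 19^{i+2}, with f′(x) = 2x. Iterate:
  r_0 = 1 (mod 19)
  r_1 = 20 (mod 361)
Final: r_1 = 20, and one checks f(r_1) ≡ 0 mod 19^2.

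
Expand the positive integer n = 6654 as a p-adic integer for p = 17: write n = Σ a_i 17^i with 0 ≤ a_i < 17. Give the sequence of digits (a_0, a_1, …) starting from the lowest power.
(a_0, a_1, …) = (7, 0, 6, 1)

Repeated division by 17 gives the digits low-to-high: 6654 = 7 + 6·17^2 + 1·17^3. Digit sequence: (7, 0, 6, 1).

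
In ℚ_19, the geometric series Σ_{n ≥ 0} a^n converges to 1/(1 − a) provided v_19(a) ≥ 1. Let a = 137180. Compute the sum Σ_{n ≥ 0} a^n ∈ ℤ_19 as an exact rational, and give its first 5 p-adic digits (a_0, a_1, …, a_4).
Σ a^n = 1/(1 − a) = -1/137179;  first 5 digits = (1, 0, 0, 1, 1)

v_19(a) = 3 ≥ 1, so the series converges in ℤ_19 to 1/(1 − a) = 1/(1 − 137180) = -1/137179. Expand this rational in ℤ_19: compute digits iteratively via d_i = x_i mod 19, x_{i+1} = (x_i − d_i)/19. The first 5 digits are (1, 0, 0, 1, 1).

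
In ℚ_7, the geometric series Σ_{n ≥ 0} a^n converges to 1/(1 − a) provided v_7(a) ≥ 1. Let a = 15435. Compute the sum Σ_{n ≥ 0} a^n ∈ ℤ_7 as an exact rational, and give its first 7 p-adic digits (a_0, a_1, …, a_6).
Σ a^n = 1/(1 − a) = -1/15434;  first 7 digits = (1, 0, 0, 3, 6, 0, 2)

v_7(a) = 3 ≥ 1, so the series converges in ℤ_7 to 1/(1 − a) = 1/(1 − 15435) = -1/15434. Expand this rational in ℤ_7: compute digits iteratively via d_i = x_i mod 7, x_{i+1} = (x_i − d_i)/7. The first 7 digits are (1, 0, 0, 3, 6, 0, 2).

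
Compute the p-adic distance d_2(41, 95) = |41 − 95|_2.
d_2(41, 95) = 1/2

Step 1 — x − y = 41 − 95 = -54. Step 2 — v_2(-54) = 1 (factor: -54 = −(2^1 · 27); the sign does not affect v_p). Step 3 — |x − y|_2 = 2^{-1} = 1/2.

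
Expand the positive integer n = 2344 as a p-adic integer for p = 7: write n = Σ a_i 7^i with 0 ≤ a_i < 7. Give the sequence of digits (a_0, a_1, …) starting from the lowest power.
(a_0, a_1, …) = (6, 5, 5, 6)

Repeated division by 7 gives the digits low-to-high: 2344 = 6 + 5·7^1 + 5·7^2 + 6·7^3. Digit sequence: (6, 5, 5, 6).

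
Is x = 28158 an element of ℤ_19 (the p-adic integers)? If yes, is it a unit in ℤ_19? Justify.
x ∈ ℤ_19 but not a unit; v_19(x) = 2 > 0

ℤ_19 = {x ∈ ℚ_19 : v_19(x) ≥ 0} and ℤ_19^× = {x ∈ ℤ_19 : v_19(x) = 0}. Here v_19(28158) = v_19(num) − v_19(den) = 2; compare against these criteria.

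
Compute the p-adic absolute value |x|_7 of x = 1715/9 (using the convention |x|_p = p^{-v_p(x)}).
|1715/9|_7 = 1/343

Step 1 — compute v_7(x) by factoring powers of 7 out of the numerator and denominator: v_7(1715/9) = 3. Step 2 — apply |x|_p = p^{-v_p(x)} = 7^{-3} = 1/343.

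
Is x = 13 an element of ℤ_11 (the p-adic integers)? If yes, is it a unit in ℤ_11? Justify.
x ∈ ℤ_11^× (unit); v_11(x) = 0

ℤ_11 = {x ∈ ℚ_11 : v_11(x) ≥ 0} and ℤ_11^× = {x ∈ ℤ_11 : v_11(x) = 0}. Here v_11(13) = v_11(num) − v_11(den) = 0; compare against these criteria.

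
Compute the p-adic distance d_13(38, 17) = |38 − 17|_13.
d_13(38, 17) = 1

Step 1 — x − y = 38 − 17 = 21. Step 2 — v_13(21) = 0 (factor: 21 = (13^0 · 21); the sign does not affect v_p). Step 3 — |x − y|_13 = 13^{0} = 1.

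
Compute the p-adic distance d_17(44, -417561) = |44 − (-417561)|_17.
d_17(44, -417561) = 1/83521

Step 1 — x − y = 44 − (-417561) = 417605. Step 2 — v_17(417605) = 4 (factor: 417605 = (17^4 · 5); the sign does not affect v_p). Step 3 — |x − y|_17 = 17^{-4} = 1/83521.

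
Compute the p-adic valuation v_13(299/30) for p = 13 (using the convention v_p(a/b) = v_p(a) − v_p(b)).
v_13(299/30) = 1

Factor powers of 13 from the numerator and denominator of the reduced fraction: 299 = 13^1 · 23 and 30 = 13^0 · 30. Apply v_p(a/b) = v_p(a) − v_p(b): v_13(299/30) = 1 − 0 = 1.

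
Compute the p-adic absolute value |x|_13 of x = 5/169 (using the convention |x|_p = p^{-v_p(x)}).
|5/169|_13 = 169

Step 1 — compute v_13(x) by factoring powers of 13 out of the numerator and denominator: v_13(5/169) = -2. Step 2 — apply |x|_p = p^{-v_p(x)} = 13^{2} = 169.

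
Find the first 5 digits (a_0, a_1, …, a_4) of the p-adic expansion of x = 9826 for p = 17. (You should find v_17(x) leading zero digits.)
(a_0, …, a_4) = (0, 0, 0, 2, 0)

v_17(9826) = 3, so a_0 = ... = a_2 = 0. Factor out: x = 17^3 · u with u = 2 a unit in ℤ_17. Expand u iteratively via a_{v+i} = u_i mod 17, u_{i+1} = (u_i − a_{v+i})/17:
  u_0 = 2;  a_3 = 2;  u_1 = (u_0 − 2)/17 = 0
  u_1 = 0;  a_4 = 0;  u_2 = (u_1 − 0)/17 = 0
Digits: (0, 0, 0, 2, 0).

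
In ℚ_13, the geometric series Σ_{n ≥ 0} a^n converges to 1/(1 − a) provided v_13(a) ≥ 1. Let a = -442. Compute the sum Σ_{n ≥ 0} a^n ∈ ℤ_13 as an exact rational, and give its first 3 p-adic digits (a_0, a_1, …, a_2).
Σ a^n = 1/(1 − a) = 1/443;  first 3 digits = (1, 5, 9)

v_13(a) = 1 ≥ 1, so the series converges in ℤ_13 to 1/(1 − a) = 1/(1 − (-442)) = 1/443. Expand this rational in ℤ_13: compute digits iteratively via d_i = x_i mod 13, x_{i+1} = (x_i − d_i)/13. The first 3 digits are (1, 5, 9).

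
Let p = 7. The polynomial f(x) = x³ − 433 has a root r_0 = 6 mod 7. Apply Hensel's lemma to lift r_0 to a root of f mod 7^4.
r_3 = 2169 (mod 2401)

Hensel: r_{i+1} = r_i − f(r_i)/f′(r_i) mod 7^{i+2}, where f′(x) = 3x². Iterate:
  r_0 = 6 (mod 7)
  r_1 = 13 (mod 49)
  r_2 = 111 (mod 343)
  r_3 = 2169 (mod 2401)
Final: r = 2169 with f(r) ≡ 0 mod 7^4.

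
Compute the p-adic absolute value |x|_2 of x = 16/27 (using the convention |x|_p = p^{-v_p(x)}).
|16/27|_2 = 1/16

Step 1 — compute v_2(x) by factoring powers of 2 out of the numerator and denominator: v_2(16/27) = 4. Step 2 — apply |x|_p = p^{-v_p(x)} = 2^{-4} = 1/16.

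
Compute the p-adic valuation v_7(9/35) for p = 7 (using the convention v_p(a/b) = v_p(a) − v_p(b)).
v_7(9/35) = -1

Factor powers of 7 from the numerator and denominator of the reduced fraction: 9 = 7^0 · 9 and 35 = 7^1 · 5. Apply v_p(a/b) = v_p(a) − v_p(b): v_7(9/35) = 0 − 1 = -1.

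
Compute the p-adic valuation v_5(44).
v_5(44) = 0

v_5(n) is the largest exponent k such that 5^k divides n. Factor out: 44 = 5^0 · 44. (Sign doesn't affect v_p.) So v_5(44) = 0.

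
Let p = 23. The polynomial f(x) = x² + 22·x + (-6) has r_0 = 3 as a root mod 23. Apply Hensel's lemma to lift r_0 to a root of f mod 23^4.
r_3 = 112243 (mod 279841)

Hensel: r_{i+1} = r_i − f(r_i)·(f′(r_i))^{-1} mod 23^{i+2}, f′(x) = 2x + 22. Iterate:
  r_0 = 3 (mod 23)
  r_1 = 95 (mod 529)
  r_2 = 2740 (mod 12167)
  r_3 = 112243 (mod 279841)
Final: r = 112243 satisfies f(r) ≡ 0 mod 23^4.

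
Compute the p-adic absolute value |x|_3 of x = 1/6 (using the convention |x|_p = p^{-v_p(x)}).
|1/6|_3 = 3

Step 1 — compute v_3(x) by factoring powers of 3 out of the numerator and denominator: v_3(1/6) = -1. Step 2 — apply |x|_p = p^{-v_p(x)} = 3^{1} = 3.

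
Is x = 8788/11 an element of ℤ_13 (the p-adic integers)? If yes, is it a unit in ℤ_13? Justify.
x ∈ ℤ_13 but not a unit; v_13(x) = 3 > 0

ℤ_13 = {x ∈ ℚ_13 : v_13(x) ≥ 0} and ℤ_13^× = {x ∈ ℤ_13 : v_13(x) = 0}. Here v_13(8788/11) = v_13(num) − v_13(den) = 3; compare against these criteria.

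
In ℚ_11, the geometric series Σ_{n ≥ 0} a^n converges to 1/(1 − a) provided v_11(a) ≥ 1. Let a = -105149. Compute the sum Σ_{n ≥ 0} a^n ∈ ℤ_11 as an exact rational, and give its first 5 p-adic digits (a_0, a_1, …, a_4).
Σ a^n = 1/(1 − a) = 1/105150;  first 5 digits = (1, 0, 0, 9, 3)

v_11(a) = 3 ≥ 1, so the series converges in ℤ_11 to 1/(1 − a) = 1/(1 − (-105149)) = 1/105150. Expand this rational in ℤ_11: compute digits iteratively via d_i = x_i mod 11, x_{i+1} = (x_i − d_i)/11. The first 5 digits are (1, 0, 0, 9, 3).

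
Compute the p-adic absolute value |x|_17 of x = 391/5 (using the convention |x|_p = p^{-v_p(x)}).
|391/5|_17 = 1/17

Step 1 — compute v_17(x) by factoring powers of 17 out of the numerator and denominator: v_17(391/5) = 1. Step 2 — apply |x|_p = p^{-v_p(x)} = 17^{-1} = 1/17.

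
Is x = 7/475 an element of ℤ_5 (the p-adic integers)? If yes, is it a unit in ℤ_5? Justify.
x ∉ ℤ_5 (v_5(x) = -2 < 0)

ℤ_5 = {x ∈ ℚ_5 : v_5(x) ≥ 0} and ℤ_5^× = {x ∈ ℤ_5 : v_5(x) = 0}. Here v_5(7/475) = v_5(num) − v_5(den) = -2; compare against these criteria.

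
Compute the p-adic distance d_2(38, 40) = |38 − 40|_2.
d_2(38, 40) = 1/2

Step 1 — x − y = 38 − 40 = -2. Step 2 — v_2(-2) = 1 (factor: -2 = −(2^1 · 1); the sign does not affect v_p). Step 3 — |x − y|_2 = 2^{-1} = 1/2.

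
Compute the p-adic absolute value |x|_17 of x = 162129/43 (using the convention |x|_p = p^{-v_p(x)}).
|162129/43|_17 = 1/4913

Step 1 — compute v_17(x) by factoring powers of 17 out of the numerator and denominator: v_17(162129/43) = 3. Step 2 — apply |x|_p = p^{-v_p(x)} = 17^{-3} = 1/4913.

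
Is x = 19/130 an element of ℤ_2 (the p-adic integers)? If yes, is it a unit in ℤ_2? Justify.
x ∉ ℤ_2 (v_2(x) = -1 < 0)

ℤ_2 = {x ∈ ℚ_2 : v_2(x) ≥ 0} and ℤ_2^× = {x ∈ ℤ_2 : v_2(x) = 0}. Here v_2(19/130) = v_2(num) − v_2(den) = -1; compare against these criteria.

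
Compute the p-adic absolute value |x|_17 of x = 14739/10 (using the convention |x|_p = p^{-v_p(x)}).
|14739/10|_17 = 1/4913

Step 1 — compute v_17(x) by factoring powers of 17 out of the numerator and denominator: v_17(14739/10) = 3. Step 2 — apply |x|_p = p^{-v_p(x)} = 17^{-3} = 1/4913.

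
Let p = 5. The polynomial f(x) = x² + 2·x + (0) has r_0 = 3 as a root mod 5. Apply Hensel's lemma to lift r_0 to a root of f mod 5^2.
r_1 = 23 (mod 25)

Hensel: r_{i+1} = r_i − f(r_i)·(f′(r_i))^{-1} mod 5^{i+2}, f′(x) = 2x + 2. Iterate:
  r_0 = 3 (mod 5)
  r_1 = 23 (mod 25)
Final: r = 23 satisfies f(r) ≡ 0 mod 5^2.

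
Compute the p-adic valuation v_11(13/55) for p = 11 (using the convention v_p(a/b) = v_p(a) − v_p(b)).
v_11(13/55) = -1

Factor powers of 11 from the numerator and denominator of the reduced fraction: 13 = 11^0 · 13 and 55 = 11^1 · 5. Apply v_p(a/b) = v_p(a) − v_p(b): v_11(13/55) = 0 − 1 = -1.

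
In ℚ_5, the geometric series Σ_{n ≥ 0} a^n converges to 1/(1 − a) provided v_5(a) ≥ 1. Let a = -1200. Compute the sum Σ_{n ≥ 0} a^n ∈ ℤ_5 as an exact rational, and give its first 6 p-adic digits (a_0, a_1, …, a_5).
Σ a^n = 1/(1 − a) = 1/1201;  first 6 digits = (1, 0, 2, 0, 2, 0)

v_5(a) = 2 ≥ 1, so the series converges in ℤ_5 to 1/(1 − a) = 1/(1 − (-1200)) = 1/1201. Expand this rational in ℤ_5: compute digits iteratively via d_i = x_i mod 5, x_{i+1} = (x_i − d_i)/5. The first 6 digits are (1, 0, 2, 0, 2, 0).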